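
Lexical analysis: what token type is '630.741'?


Pattern: digits with a decimal point
Type: FLOAT_LITERAL


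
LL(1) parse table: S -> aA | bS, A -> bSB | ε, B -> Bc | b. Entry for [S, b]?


For [S, b]: 'b' ∈ FIRST(bS)
Entry: S -> bS


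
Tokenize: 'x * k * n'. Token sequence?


Scan left to right, longest-match per lexeme
Tokens: ID(x), OP(*), ID(k), OP(*), ID(n)


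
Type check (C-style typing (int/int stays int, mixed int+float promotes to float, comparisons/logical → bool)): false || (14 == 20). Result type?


Operand types: bool || bool
Rule: logical operators take bool operands and yield bool
Result type: bool


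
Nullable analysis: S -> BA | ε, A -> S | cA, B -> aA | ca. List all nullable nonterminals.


A nonterminal is nullable iff some alternative derives ε (directly, or every symbol in it is nullable)
Nullable: {A, S}


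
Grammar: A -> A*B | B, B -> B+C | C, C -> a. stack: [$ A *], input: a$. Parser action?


no handle ('A*' is not any RHS); shift 'a'
Action: shift


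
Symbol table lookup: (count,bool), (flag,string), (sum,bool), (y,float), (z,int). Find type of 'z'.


Lookup 'z' → type int


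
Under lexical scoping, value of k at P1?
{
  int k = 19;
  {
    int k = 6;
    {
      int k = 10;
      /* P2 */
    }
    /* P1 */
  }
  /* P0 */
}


k declared in the same block as P1
k = 6


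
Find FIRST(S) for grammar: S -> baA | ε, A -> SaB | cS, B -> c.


Per alternative of S: FIRST(baA) = {b}; FIRST(ε) = {ε}
FIRST(S) = {b, ε}


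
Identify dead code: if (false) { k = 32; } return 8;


condition is constant false, so the whole block is unreachable
Dead: 'if (false) { k = 32; }'


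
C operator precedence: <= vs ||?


'<=' is relational (level 7); '||' is logical OR (level 1)
Higher level binds tighter
'<=' has higher precedence than '||'


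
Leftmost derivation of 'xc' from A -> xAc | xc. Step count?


Derivation: A => xc
Steps: 1


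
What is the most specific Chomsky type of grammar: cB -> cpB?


LHS has context (more than one symbol) and |LHS| ≤ |RHS|
Classification: Type 1 (Context-Sensitive)


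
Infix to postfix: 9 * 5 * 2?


Left to right (same or higher precedence on left)
Postfix: 9 5 * 2 *


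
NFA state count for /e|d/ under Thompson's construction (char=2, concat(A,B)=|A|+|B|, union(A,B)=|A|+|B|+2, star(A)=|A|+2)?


Syntax tree has 2 char leaf(s), 1 union(s), 0 star(s)
chars contribute 2×2 = 4; each union adds +2; each star adds +2
Total: 4 + 2 + 0 = 6 states


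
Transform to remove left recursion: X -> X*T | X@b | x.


Left-recursive alternatives: X*T, X@b; non-recursive: x
Introduce X': X -> xX', X' -> *TX' | @bX' | ε


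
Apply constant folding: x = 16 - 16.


16 - 16 = 0 at compile time
Optimized: x = 0


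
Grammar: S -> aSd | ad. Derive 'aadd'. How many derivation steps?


Derivation: S => aSd => aadd
Steps: 2


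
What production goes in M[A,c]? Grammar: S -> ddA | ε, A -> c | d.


For [A, c]: 'c' ∈ FIRST(c)
Entry: A -> c


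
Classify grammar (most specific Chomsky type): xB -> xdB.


LHS has context (more than one symbol) and |LHS| ≤ |RHS|
Classification: Type 1 (Context-Sensitive)


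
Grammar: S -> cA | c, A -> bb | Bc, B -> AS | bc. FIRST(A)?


Per alternative of A: FIRST(bb) = {b}; FIRST(Bc) = {b}
FIRST(A) = {b}


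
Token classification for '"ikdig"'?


Pattern: double-quoted sequence
Type: STRING_LITERAL


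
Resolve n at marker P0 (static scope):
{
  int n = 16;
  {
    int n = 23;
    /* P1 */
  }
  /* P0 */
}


n declared in the same block as P0
n = 16


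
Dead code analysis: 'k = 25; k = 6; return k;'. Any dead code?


first assignment to k is overwritten before any read
Dead: 'k = 25'


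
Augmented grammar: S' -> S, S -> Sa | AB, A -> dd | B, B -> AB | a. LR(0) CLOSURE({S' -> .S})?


Start: S' -> .S
For each item with dot before a nonterminal B, add B -> .γ for every B-production
Closure: [S' -> .S, S -> .Sa, S -> .AB, A -> .dd, A -> .B, B -> .AB, B -> .a]


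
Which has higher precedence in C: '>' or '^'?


'>' is relational (level 7); '^' is bitwise XOR (level 4)
Higher level binds tighter
'>' has higher precedence than '^'


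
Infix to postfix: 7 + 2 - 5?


Left to right (same or higher precedence on left)
Postfix: 7 2 + 5 -


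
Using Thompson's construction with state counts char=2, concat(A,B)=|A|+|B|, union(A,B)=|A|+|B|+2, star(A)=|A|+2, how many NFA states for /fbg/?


Syntax tree has 3 char leaf(s), 0 union(s), 0 star(s)
chars contribute 3×2 = 6; each union adds +2; each star adds +2
Total: 6 + 0 + 0 = 6 states


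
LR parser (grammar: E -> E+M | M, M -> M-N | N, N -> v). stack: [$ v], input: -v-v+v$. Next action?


'v' on top is the handle for N -> v
Action: reduce (N -> v)


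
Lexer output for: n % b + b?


Scan left to right, longest-match per lexeme
Tokens: ID(n), OP(%), ID(b), OP(+), ID(b)


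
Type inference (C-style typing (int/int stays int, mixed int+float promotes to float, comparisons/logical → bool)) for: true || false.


Operand types: bool || bool
Rule: logical operators take bool operands and yield bool
Result type: bool


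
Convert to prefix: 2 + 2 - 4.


left-to-right (same/higher precedence on left): tree is (- (+ 2 2) 4)
Prefix: - + 2 2 4


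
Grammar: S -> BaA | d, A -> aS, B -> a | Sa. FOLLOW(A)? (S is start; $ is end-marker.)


$ ∈ FOLLOW(S). For each A -> αBβ: add FIRST(β)\{ε} to FOLLOW(B); if β nullable, add FOLLOW(A).
FOLLOW(A) = {$, a}


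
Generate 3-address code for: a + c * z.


Break into single-operator statements:
t1 = c * z
t2 = a + t1


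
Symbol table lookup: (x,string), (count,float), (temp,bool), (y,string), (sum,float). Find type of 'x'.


Lookup 'x' → type string


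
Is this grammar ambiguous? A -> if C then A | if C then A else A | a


dangling else: 'if C then if C then a else a' parses two ways
Ambiguous


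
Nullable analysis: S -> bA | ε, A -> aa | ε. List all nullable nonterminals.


A nonterminal is nullable iff some alternative derives ε (directly, or every symbol in it is nullable)
Nullable: {A, S}


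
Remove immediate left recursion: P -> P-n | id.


Left-recursive alternatives: P-n; non-recursive: id
Introduce P': P -> idP', P' -> -nP' | ε


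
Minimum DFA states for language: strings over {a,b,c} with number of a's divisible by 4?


Track (count of a) mod 4: states 0..3, accept at 0
Minimal DFA: 4 states


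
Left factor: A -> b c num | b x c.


Common prefix: 'b'
Factored: A -> b A', A' -> c num | x c


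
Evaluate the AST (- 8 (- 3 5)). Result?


Evaluate inner: (- 3 5) = -2
Evaluate root: (- 8 -2) = 10
Result: 10


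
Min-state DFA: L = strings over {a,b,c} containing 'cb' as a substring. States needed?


KMP-style automaton: 2 progress states + 1 absorbing accept = 3
Minimal DFA: 3 states


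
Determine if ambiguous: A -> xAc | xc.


balanced x^n…c^n: each string has a unique parse
Unambiguous


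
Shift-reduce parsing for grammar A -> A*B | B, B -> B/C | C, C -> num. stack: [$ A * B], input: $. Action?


handle 'A*B' on top; lookahead ∈ FOLLOW(A) = {*, $}
Action: reduce (A -> A*B)


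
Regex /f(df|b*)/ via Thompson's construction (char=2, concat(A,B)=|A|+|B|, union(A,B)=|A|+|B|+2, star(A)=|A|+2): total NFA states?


Syntax tree has 4 char leaf(s), 1 union(s), 1 star(s)
chars contribute 4×2 = 8; each union adds +2; each star adds +2
Total: 8 + 2 + 2 = 12 states


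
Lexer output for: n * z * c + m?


Scan left to right, longest-match per lexeme
Tokens: ID(n), OP(*), ID(z), OP(*), ID(c), OP(+), ID(m)


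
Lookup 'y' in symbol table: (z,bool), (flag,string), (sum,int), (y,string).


Lookup 'y' → type string


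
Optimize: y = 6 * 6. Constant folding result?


6 * 6 = 36 at compile time
Optimized: y = 36


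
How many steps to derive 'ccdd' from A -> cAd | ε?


Derivation: A => cAd => ccAdd => ccdd
Steps: 3


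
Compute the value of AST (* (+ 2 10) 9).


Evaluate inner: (+ 2 10) = 12
Evaluate root: (* 12 9) = 108
Result: 108


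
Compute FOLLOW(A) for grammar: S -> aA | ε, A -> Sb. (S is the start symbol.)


$ ∈ FOLLOW(S). For each A -> αBβ: add FIRST(β)\{ε} to FOLLOW(B); if β nullable, add FOLLOW(A).
FOLLOW(A) = {$, b}


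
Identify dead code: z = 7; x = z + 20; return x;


z is read by x's definition; x is returned
No dead code


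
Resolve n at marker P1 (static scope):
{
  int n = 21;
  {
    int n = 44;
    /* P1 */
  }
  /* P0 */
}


n declared in the same block as P1
n = 44


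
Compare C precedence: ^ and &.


'&' is bitwise AND (level 5); '^' is bitwise XOR (level 4)
Higher level binds tighter
'&' has higher precedence than '^'


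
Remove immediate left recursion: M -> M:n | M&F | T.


Left-recursive alternatives: M:n, M&F; non-recursive: T
Introduce M': M -> TM', M' -> :nM' | &FM' | ε


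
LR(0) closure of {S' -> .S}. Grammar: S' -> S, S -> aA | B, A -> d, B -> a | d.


Start: S' -> .S
For each item with dot before a nonterminal B, add B -> .γ for every B-production
Closure: [S' -> .S, S -> .aA, S -> .B, B -> .a, B -> .d]


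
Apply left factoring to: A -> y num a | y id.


Common prefix: 'y'
Factored: A -> y A', A' -> num a | id


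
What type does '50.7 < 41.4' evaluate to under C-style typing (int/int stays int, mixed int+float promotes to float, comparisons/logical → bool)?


Operand types: float < float
Rule: comparison yields bool
Result type: bool


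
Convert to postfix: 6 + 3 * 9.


* has higher precedence, evaluate 3*9 first
Postfix: 6 3 9 * +


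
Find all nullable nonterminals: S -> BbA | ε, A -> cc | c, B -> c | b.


A nonterminal is nullable iff some alternative derives ε (directly, or every symbol in it is nullable)
Nullable: {S}


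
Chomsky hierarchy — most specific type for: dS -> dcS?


LHS has context (more than one symbol) and |LHS| ≤ |RHS|
Classification: Type 1 (Context-Sensitive)


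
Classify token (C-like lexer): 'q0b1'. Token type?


Pattern: letter/underscore followed by alphanumerics, not a keyword
Type: IDENTIFIER


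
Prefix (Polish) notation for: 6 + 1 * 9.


'*' binds tighter: tree is (+ 6 (* 1 9))
Prefix: + 6 * 1 9


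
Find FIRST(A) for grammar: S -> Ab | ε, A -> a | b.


Per alternative of A: FIRST(a) = {a}; FIRST(b) = {b}
FIRST(A) = {a, b}


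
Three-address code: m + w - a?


Break into single-operator statements:
t1 = m + w
t2 = t1 - a


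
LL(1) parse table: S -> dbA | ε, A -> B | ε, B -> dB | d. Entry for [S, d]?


For [S, d]: 'd' ∈ FIRST(dbA)
Entry: S -> dbA


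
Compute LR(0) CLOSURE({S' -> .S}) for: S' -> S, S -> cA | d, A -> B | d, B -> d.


Start: S' -> .S
For each item with dot before a nonterminal B, add B -> .γ for every B-production
Closure: [S' -> .S, S -> .cA, S -> .d]


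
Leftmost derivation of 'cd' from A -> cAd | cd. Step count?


Derivation: A => cd
Steps: 1


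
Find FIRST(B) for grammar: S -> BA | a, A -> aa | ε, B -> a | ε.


Per alternative of B: FIRST(a) = {a}; FIRST(ε) = {ε}
FIRST(B) = {a, ε}


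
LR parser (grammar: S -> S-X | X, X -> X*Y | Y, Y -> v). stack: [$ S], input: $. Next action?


start symbol S on stack, input exhausted
Action: accept


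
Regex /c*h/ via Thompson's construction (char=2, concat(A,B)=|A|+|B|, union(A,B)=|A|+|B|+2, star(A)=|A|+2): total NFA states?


Syntax tree has 2 char leaf(s), 0 union(s), 1 star(s)
chars contribute 2×2 = 4; each union adds +2; each star adds +2
Total: 4 + 0 + 2 = 6 states


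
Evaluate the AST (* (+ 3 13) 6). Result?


Evaluate inner: (+ 3 13) = 16
Evaluate root: (* 16 6) = 96
Result: 96


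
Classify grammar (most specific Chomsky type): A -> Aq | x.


Left-linear: every RHS is a terminal or one nonterminal followed by a terminal
Classification: Type 3 (Regular)


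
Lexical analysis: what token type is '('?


Pattern: delimiter/punctuation
Type: PUNCTUATION


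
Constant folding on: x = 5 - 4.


5 - 4 = 1 at compile time
Optimized: x = 1


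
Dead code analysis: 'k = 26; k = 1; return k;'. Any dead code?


first assignment to k is overwritten before any read
Dead: 'k = 26'


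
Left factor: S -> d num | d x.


Common prefix: 'd'
Factored: S -> d S', S' -> num | x


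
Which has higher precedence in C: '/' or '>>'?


'/' is multiplicative (level 10); '>>' is shift (level 8)
Higher level binds tighter
'/' has higher precedence than '>>'


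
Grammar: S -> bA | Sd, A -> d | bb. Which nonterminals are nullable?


A nonterminal is nullable iff some alternative derives ε (directly, or every symbol in it is nullable)
Nullable: {}


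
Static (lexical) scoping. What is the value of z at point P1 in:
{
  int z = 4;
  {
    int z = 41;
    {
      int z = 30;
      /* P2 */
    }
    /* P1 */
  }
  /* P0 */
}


z declared in the same block as P1
z = 41


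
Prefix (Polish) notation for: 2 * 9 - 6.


left-to-right (same/higher precedence on left): tree is (- (* 2 9) 6)
Prefix: - * 2 9 6


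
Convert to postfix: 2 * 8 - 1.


Left to right (same or higher precedence on left)
Postfix: 2 8 * 1 -


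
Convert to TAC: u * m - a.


Break into single-operator statements:
t1 = u * m
t2 = t1 - a


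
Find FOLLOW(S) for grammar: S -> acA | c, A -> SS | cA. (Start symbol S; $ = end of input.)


$ ∈ FOLLOW(S). For each A -> αBβ: add FIRST(β)\{ε} to FOLLOW(B); if β nullable, add FOLLOW(A).
FOLLOW(S) = {$, a, c}


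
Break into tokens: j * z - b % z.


Scan left to right, longest-match per lexeme
Tokens: ID(j), OP(*), ID(z), OP(-), ID(b), OP(%), ID(z)


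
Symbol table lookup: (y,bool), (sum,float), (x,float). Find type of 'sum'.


Lookup 'sum' → type float


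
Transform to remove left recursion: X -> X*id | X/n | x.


Left-recursive alternatives: X*id, X/n; non-recursive: x
Introduce X': X -> xX', X' -> *idX' | /nX' | ε


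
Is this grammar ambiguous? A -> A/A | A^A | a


'a/a^a' has two parse trees (no precedence encoded between / and ^)
Ambiguous


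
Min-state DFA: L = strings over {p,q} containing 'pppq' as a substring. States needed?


KMP-style automaton: 4 progress states + 1 absorbing accept = 5
Minimal DFA: 5 states


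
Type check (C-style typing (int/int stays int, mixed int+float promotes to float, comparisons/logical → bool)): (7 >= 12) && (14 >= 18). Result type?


Operand types: bool && bool
Rule: logical operators take bool operands and yield bool
Result type: bool


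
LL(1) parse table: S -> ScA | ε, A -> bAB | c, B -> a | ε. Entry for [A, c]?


For [A, c]: 'c' ∈ FIRST(c)
Entry: A -> c


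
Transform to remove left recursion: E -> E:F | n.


Left-recursive alternatives: E:F; non-recursive: n
Introduce E': E -> nE', E' -> :FE' | ε


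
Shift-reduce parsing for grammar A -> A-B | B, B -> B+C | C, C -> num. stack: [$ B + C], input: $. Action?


handle 'B+C' on top
Action: reduce (B -> B+C)


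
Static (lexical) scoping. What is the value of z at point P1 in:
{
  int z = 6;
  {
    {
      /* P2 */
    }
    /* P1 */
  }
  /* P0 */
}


P1's block does not declare z; resolves to the enclosing declaration at depth 0
z = 6


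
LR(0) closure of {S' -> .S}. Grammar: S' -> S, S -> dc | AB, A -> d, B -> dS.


Start: S' -> .S
For each item with dot before a nonterminal B, add B -> .γ for every B-production
Closure: [S' -> .S, S -> .dc, S -> .AB, A -> .d]


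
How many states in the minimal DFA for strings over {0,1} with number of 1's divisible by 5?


Track (count of 1) mod 5: states 0..4, accept at 0
Minimal DFA: 5 states


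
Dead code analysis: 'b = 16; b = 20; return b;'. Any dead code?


first assignment to b is overwritten before any read
Dead: 'b = 16'


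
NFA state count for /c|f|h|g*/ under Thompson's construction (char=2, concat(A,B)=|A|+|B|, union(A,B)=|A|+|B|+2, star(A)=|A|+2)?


Syntax tree has 4 char leaf(s), 3 union(s), 1 star(s)
chars contribute 4×2 = 8; each union adds +2; each star adds +2
Total: 8 + 6 + 2 = 16 states


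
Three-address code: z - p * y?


Break into single-operator statements:
t1 = p * y
t2 = z - t1


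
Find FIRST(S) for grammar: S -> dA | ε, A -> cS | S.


Per alternative of S: FIRST(dA) = {d}; FIRST(ε) = {ε}
FIRST(S) = {d, ε}


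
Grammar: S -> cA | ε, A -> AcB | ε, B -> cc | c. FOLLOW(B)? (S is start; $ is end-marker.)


$ ∈ FOLLOW(S). For each A -> αBβ: add FIRST(β)\{ε} to FOLLOW(B); if β nullable, add FOLLOW(A).
FOLLOW(B) = {$, c}


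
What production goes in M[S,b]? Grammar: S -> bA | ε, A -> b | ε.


For [S, b]: 'b' ∈ FIRST(bA)
Entry: S -> bA


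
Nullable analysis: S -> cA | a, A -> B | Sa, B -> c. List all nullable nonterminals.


A nonterminal is nullable iff some alternative derives ε (directly, or every symbol in it is nullable)
Nullable: {}


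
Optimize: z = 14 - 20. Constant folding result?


14 - 20 = -6 at compile time
Optimized: z = -6


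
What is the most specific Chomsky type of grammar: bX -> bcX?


LHS has context (more than one symbol) and |LHS| ≤ |RHS|
Classification: Type 1 (Context-Sensitive)


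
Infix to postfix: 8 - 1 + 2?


Left to right (same or higher precedence on left)
Postfix: 8 1 - 2 +


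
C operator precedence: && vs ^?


'^' is bitwise XOR (level 4); '&&' is logical AND (level 2)
Higher level binds tighter
'^' has higher precedence than '&&'


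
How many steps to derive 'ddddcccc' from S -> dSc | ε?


Derivation: S => dSc => ddScc => dddSccc => ddddScccc => ddddcccc
Steps: 5


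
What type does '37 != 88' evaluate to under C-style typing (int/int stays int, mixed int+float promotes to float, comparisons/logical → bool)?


Operand types: int != int
Rule: comparison yields bool
Result type: bool


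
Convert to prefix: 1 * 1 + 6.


left-to-right (same/higher precedence on left): tree is (+ (* 1 1) 6)
Prefix: + * 1 1 6


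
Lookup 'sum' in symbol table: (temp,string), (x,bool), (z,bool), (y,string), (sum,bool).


Lookup 'sum' → type bool


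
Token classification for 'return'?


Pattern: reserved word
Type: KEYWORD


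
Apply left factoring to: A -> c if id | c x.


Common prefix: 'c'
Factored: A -> c A', A' -> if id | x


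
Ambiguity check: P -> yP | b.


right-linear, alternatives start with distinct terminals 'y' vs 'b': unique leftmost derivation
Unambiguous


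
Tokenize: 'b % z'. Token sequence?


Scan left to right, longest-match per lexeme
Tokens: ID(b), OP(%), ID(z)


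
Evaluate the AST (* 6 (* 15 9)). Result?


Evaluate inner: (* 15 9) = 135
Evaluate root: (* 6 135) = 810
Result: 810


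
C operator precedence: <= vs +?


'+' is additive (level 9); '<=' is relational (level 7)
Higher level binds tighter
'+' has higher precedence than '<='


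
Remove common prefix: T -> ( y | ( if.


Common prefix: '('
Factored: T -> ( T', T' -> y | if


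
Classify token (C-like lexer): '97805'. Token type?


Pattern: digits only
Type: INTEGER_LITERAL


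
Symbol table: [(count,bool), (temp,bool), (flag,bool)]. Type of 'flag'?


Lookup 'flag' → type bool


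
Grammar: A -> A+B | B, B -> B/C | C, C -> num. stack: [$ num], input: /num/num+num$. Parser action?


'num' on top is the handle for C -> num
Action: reduce (C -> num)


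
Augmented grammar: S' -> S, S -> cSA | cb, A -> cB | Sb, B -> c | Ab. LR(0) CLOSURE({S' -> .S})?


Start: S' -> .S
For each item with dot before a nonterminal B, add B -> .γ for every B-production
Closure: [S' -> .S, S -> .cSA, S -> .cb]


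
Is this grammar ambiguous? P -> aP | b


right-linear, alternatives start with distinct terminals 'a' vs 'b': unique leftmost derivation
Unambiguous


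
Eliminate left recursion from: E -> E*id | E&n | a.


Left-recursive alternatives: E*id, E&n; non-recursive: a
Introduce E': E -> aE', E' -> *idE' | &nE' | ε


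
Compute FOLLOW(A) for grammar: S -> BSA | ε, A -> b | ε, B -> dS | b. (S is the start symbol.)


$ ∈ FOLLOW(S). For each A -> αBβ: add FIRST(β)\{ε} to FOLLOW(B); if β nullable, add FOLLOW(A).
FOLLOW(A) = {$, b, d}


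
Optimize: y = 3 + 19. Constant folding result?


3 + 19 = 22 at compile time
Optimized: y = 22


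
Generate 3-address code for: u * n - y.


Break into single-operator statements:
t1 = u * n
t2 = t1 - y


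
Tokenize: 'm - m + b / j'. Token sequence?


Scan left to right, longest-match per lexeme
Tokens: ID(m), OP(-), ID(m), OP(+), ID(b), OP(/), ID(j)


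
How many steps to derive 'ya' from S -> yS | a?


Derivation: S => yS => ya
Steps: 2


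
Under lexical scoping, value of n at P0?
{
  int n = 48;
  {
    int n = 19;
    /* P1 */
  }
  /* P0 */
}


n declared in the same block as P0
n = 48


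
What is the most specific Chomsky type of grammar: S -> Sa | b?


Left-linear: every RHS is a terminal or one nonterminal followed by a terminal
Classification: Type 3 (Regular)


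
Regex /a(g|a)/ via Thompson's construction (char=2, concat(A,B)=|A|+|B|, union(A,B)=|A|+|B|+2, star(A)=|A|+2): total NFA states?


Syntax tree has 3 char leaf(s), 1 union(s), 0 star(s)
chars contribute 3×2 = 6; each union adds +2; each star adds +2
Total: 6 + 2 + 0 = 8 states


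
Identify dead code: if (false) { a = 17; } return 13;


condition is constant false, so the whole block is unreachable
Dead: 'if (false) { a = 17; }'


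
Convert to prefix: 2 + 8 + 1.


left-to-right (same/higher precedence on left): tree is (+ (+ 2 8) 1)
Prefix: + + 2 8 1


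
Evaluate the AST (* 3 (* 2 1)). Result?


Evaluate inner: (* 2 1) = 2
Evaluate root: (* 3 2) = 6
Result: 6


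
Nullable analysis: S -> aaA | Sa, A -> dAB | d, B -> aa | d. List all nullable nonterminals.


A nonterminal is nullable iff some alternative derives ε (directly, or every symbol in it is nullable)
Nullable: {}


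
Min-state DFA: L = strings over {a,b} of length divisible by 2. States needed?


Track length mod 2: states 0..1, accept at 0
Minimal DFA: 2 states


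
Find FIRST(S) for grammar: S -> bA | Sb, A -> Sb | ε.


Per alternative of S: FIRST(bA) = {b}; FIRST(Sb) = {b}
FIRST(S) = {b}


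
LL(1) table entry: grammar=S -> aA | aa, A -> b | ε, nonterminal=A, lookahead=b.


For [A, b]: 'b' ∈ FIRST(b)
Entry: A -> b


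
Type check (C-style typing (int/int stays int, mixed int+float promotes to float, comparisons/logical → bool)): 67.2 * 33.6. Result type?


Operand types: float * float
Rule: mixed int/float promotes to float; int/int stays int
Result type: float


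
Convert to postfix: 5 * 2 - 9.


Left to right (same or higher precedence on left)
Postfix: 5 2 * 9 -


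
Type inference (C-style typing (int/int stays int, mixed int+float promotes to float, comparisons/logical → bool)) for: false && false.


Operand types: bool && bool
Rule: logical operators take bool operands and yield bool
Result type: bool


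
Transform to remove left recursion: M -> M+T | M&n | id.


Left-recursive alternatives: M+T, M&n; non-recursive: id
Introduce M': M -> idM', M' -> +TM' | &nM' | ε


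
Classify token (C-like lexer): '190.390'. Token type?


Pattern: digits with a decimal point
Type: FLOAT_LITERAL


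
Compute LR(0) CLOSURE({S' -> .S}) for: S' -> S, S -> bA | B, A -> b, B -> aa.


Start: S' -> .S
For each item with dot before a nonterminal B, add B -> .γ for every B-production
Closure: [S' -> .S, S -> .bA, S -> .B, B -> .aa]


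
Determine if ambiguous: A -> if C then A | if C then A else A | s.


dangling else: 'if C then if C then s else s' parses two ways
Ambiguous


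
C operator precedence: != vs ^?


'!=' is equality (level 6); '^' is bitwise XOR (level 4)
Higher level binds tighter
'!=' has higher precedence than '^'


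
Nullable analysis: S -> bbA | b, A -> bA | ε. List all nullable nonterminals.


A nonterminal is nullable iff some alternative derives ε (directly, or every symbol in it is nullable)
Nullable: {A}


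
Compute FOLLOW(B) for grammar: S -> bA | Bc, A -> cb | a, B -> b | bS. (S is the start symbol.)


$ ∈ FOLLOW(S). For each A -> αBβ: add FIRST(β)\{ε} to FOLLOW(B); if β nullable, add FOLLOW(A).
FOLLOW(B) = {c}


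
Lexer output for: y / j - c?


Scan left to right, longest-match per lexeme
Tokens: ID(y), OP(/), ID(j), OP(-), ID(c)


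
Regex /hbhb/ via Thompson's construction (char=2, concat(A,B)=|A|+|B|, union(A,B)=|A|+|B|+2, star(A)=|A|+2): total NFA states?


Syntax tree has 4 char leaf(s), 0 union(s), 0 star(s)
chars contribute 4×2 = 8; each union adds +2; each star adds +2
Total: 8 + 0 + 0 = 8 states


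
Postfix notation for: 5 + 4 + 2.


Left to right (same or higher precedence on left)
Postfix: 5 4 + 2 +


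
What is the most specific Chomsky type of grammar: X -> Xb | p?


Left-linear: every RHS is a terminal or one nonterminal followed by a terminal
Classification: Type 3 (Regular)


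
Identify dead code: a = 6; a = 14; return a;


first assignment to a is overwritten before any read
Dead: 'a = 6'


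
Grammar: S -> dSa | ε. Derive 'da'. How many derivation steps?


Derivation: S => dSa => da
Steps: 2


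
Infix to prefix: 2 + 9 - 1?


left-to-right (same/higher precedence on left): tree is (- (+ 2 9) 1)
Prefix: - + 2 9 1


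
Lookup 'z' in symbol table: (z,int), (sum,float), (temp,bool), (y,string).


Lookup 'z' → type int


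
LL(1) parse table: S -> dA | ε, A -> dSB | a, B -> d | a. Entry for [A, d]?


For [A, d]: 'd' ∈ FIRST(dSB)
Entry: A -> dSB


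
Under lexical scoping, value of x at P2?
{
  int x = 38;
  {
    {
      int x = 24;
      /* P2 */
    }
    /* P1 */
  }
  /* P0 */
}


x declared in the same block as P2
x = 24


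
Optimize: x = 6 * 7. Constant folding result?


6 * 7 = 42 at compile time
Optimized: x = 42


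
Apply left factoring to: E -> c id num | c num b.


Common prefix: 'c'
Factored: E -> c E', E' -> id num | num b


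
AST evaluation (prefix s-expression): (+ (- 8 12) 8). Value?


Evaluate inner: (- 8 12) = -4
Evaluate root: (+ -4 8) = 4
Result: 4


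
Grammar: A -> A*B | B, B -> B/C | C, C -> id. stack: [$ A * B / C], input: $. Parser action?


handle 'B/C' on top
Action: reduce (B -> B/C)


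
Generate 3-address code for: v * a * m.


Break into single-operator statements:
t1 = v * a
t2 = t1 * m


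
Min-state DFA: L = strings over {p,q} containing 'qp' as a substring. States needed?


KMP-style automaton: 2 progress states + 1 absorbing accept = 3
Minimal DFA: 3 states


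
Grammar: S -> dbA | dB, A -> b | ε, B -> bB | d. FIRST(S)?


Per alternative of S: FIRST(dbA) = {d}; FIRST(dB) = {d}
FIRST(S) = {d}


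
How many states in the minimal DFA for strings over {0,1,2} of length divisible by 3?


Track length mod 3: states 0..2, accept at 0
Minimal DFA: 3 states


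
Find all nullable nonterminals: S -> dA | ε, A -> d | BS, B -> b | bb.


A nonterminal is nullable iff some alternative derives ε (directly, or every symbol in it is nullable)
Nullable: {S}


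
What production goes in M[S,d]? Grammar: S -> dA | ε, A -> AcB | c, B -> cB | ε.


For [S, d]: 'd' ∈ FIRST(dA)
Entry: S -> dA


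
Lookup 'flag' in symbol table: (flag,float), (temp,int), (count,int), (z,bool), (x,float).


Lookup 'flag' → type float


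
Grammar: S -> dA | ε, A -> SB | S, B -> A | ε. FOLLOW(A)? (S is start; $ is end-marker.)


$ ∈ FOLLOW(S). For each A -> αBβ: add FIRST(β)\{ε} to FOLLOW(B); if β nullable, add FOLLOW(A).
FOLLOW(A) = {$, d}


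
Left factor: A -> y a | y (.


Common prefix: 'y'
Factored: A -> y A', A' -> a | (


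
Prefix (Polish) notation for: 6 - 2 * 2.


'*' binds tighter: tree is (- 6 (* 2 2))
Prefix: - 6 * 2 2


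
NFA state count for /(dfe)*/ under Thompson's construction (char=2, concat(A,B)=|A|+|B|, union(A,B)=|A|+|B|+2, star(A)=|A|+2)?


Syntax tree has 3 char leaf(s), 0 union(s), 1 star(s)
chars contribute 3×2 = 6; each union adds +2; each star adds +2
Total: 6 + 0 + 2 = 8 states


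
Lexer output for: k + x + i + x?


Scan left to right, longest-match per lexeme
Tokens: ID(k), OP(+), ID(x), OP(+), ID(i), OP(+), ID(x)


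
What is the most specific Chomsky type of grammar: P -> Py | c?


Left-linear: every RHS is a terminal or one nonterminal followed by a terminal
Classification: Type 3 (Regular)


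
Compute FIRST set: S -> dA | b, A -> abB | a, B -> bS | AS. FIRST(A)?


Per alternative of A: FIRST(abB) = {a}; FIRST(a) = {a}
FIRST(A) = {a}


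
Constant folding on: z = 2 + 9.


2 + 9 = 11 at compile time
Optimized: z = 11


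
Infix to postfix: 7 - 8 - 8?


Left to right (same or higher precedence on left)
Postfix: 7 8 - 8 -


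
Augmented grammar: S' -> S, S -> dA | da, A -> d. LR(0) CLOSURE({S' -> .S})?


Start: S' -> .S
For each item with dot before a nonterminal B, add B -> .γ for every B-production
Closure: [S' -> .S, S -> .dA, S -> .da]


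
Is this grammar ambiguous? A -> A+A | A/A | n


'n+n/n' has two parse trees (no precedence encoded between + and /)
Ambiguous


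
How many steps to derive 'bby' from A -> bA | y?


Derivation: A => bA => bbA => bby
Steps: 3


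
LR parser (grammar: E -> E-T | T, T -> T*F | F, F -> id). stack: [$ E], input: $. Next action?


start symbol E on stack, input exhausted
Action: accept


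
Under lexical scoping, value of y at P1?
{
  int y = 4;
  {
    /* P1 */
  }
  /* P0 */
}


P1's block does not declare y; resolves to the enclosing declaration at depth 0
y = 4


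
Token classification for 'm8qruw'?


Pattern: letter/underscore followed by alphanumerics, not a keyword
Type: IDENTIFIER


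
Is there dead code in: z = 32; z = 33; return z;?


first assignment to z is overwritten before any read
Dead: 'z = 32'


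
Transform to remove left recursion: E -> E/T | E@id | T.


Left-recursive alternatives: E/T, E@id; non-recursive: T
Introduce E': E -> TE', E' -> /TE' | @idE' | ε


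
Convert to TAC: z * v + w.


Break into single-operator statements:
t1 = z * v
t2 = t1 + w


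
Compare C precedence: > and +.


'+' is additive (level 9); '>' is relational (level 7)
Higher level binds tighter
'+' has higher precedence than '>'


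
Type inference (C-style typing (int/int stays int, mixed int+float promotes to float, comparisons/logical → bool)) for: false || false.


Operand types: bool || bool
Rule: logical operators take bool operands and yield bool
Result type: bool


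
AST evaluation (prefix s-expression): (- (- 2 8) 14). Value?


Evaluate inner: (- 2 8) = -6
Evaluate root: (- -6 14) = -20
Result: -20


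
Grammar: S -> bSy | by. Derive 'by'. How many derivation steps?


Derivation: S => by
Steps: 1


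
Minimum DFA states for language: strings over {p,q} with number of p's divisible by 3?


Track (count of p) mod 3: states 0..2, accept at 0
Minimal DFA: 3 states


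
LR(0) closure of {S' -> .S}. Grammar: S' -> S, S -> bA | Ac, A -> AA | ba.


Start: S' -> .S
For each item with dot before a nonterminal B, add B -> .γ for every B-production
Closure: [S' -> .S, S -> .bA, S -> .Ac, A -> .AA, A -> .ba]


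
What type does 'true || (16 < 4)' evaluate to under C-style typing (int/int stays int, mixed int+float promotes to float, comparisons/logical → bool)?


Operand types: bool || bool
Rule: logical operators take bool operands and yield bool
Result type: bool


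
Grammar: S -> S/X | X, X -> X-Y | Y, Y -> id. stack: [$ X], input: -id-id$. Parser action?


shift '-' to continue X -> X-Y
Action: shift


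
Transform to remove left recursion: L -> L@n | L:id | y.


Left-recursive alternatives: L@n, L:id; non-recursive: y
Introduce L': L -> yL', L' -> @nL' | :idL' | ε


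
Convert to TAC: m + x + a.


Break into single-operator statements:
t1 = m + x
t2 = t1 + a


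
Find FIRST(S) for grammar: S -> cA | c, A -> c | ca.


Per alternative of S: FIRST(cA) = {c}; FIRST(c) = {c}
FIRST(S) = {c}


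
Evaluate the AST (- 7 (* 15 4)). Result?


Evaluate inner: (* 15 4) = 60
Evaluate root: (- 7 60) = -53
Result: -53


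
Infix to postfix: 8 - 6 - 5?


Left to right (same or higher precedence on left)
Postfix: 8 6 - 5 -


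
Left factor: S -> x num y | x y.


Common prefix: 'x'
Factored: S -> x S', S' -> num y | y


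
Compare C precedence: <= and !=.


'<=' is relational (level 7); '!=' is equality (level 6)
Higher level binds tighter
'<=' has higher precedence than '!='


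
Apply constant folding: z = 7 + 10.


7 + 10 = 17 at compile time
Optimized: z = 17


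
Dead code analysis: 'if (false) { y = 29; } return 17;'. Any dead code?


condition is constant false, so the whole block is unreachable
Dead: 'if (false) { y = 29; }'


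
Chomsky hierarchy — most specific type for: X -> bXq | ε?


Single nonterminal LHS, but b^n q^n is not regular
Classification: Type 2 (Context-Free)


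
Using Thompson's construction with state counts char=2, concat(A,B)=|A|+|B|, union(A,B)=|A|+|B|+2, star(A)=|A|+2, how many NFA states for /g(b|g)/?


Syntax tree has 3 char leaf(s), 1 union(s), 0 star(s)
chars contribute 3×2 = 6; each union adds +2; each star adds +2
Total: 6 + 2 + 0 = 8 states


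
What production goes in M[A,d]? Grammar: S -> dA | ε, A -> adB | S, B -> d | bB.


For [A, d]: 'd' ∈ FIRST(S)
Entry: A -> S


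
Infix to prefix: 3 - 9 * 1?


'*' binds tighter: tree is (- 3 (* 9 1))
Prefix: - 3 * 9 1


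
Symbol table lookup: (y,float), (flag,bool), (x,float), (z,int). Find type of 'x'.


Lookup 'x' → type float


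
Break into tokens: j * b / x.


Scan left to right, longest-match per lexeme
Tokens: ID(j), OP(*), ID(b), OP(/), ID(x)


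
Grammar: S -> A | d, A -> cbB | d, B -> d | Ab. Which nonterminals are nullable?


A nonterminal is nullable iff some alternative derives ε (directly, or every symbol in it is nullable)
Nullable: {}


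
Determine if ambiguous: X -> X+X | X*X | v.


'v+v*v' has two parse trees (no precedence encoded between + and *)
Ambiguous


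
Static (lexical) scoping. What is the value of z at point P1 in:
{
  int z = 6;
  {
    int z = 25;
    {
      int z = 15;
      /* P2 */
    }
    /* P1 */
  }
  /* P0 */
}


z declared in the same block as P1
z = 25


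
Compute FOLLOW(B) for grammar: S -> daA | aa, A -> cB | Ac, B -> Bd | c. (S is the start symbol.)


$ ∈ FOLLOW(S). For each A -> αBβ: add FIRST(β)\{ε} to FOLLOW(B); if β nullable, add FOLLOW(A).
FOLLOW(B) = {$, c, d}


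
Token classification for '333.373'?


Pattern: digits with a decimal point
Type: FLOAT_LITERAL


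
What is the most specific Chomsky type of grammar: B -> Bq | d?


Left-linear: every RHS is a terminal or one nonterminal followed by a terminal
Classification: Type 3 (Regular)


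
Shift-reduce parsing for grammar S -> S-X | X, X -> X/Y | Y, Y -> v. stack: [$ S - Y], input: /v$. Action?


'Y' (not preceded by X/) is the handle for X -> Y
Action: reduce (X -> Y)


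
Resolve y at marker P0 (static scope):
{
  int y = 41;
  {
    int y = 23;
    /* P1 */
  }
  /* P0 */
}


y declared in the same block as P0
y = 41


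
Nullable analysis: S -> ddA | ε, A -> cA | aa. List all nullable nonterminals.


A nonterminal is nullable iff some alternative derives ε (directly, or every symbol in it is nullable)
Nullable: {S}


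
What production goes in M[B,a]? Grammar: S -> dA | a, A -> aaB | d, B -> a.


For [B, a]: 'a' ∈ FIRST(a)
Entry: B -> a


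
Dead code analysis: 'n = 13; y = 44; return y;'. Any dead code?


n is assigned but never read
Dead: 'n = 13'


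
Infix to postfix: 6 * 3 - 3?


Left to right (same or higher precedence on left)
Postfix: 6 3 * 3 -


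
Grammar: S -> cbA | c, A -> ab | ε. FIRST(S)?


Per alternative of S: FIRST(cbA) = {c}; FIRST(c) = {c}
FIRST(S) = {c}


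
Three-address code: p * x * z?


Break into single-operator statements:
t1 = p * x
t2 = t1 * z


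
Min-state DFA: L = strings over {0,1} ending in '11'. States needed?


Track the longest suffix of input matching a prefix of '11': 3 classes (prefixes of length 0..2)
Minimal DFA: 3 states


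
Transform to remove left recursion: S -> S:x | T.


Left-recursive alternatives: S:x; non-recursive: T
Introduce S': S -> TS', S' -> :xS' | ε


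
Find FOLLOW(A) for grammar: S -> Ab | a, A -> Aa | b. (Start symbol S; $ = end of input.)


$ ∈ FOLLOW(S). For each A -> αBβ: add FIRST(β)\{ε} to FOLLOW(B); if β nullable, add FOLLOW(A).
FOLLOW(A) = {a, b}


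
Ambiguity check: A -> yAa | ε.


balanced y^n…a^n: each string has a unique parse
Unambiguous


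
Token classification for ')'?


Pattern: delimiter/punctuation
Type: PUNCTUATION


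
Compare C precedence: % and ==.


'%' is multiplicative (level 10); '==' is equality (level 6)
Higher level binds tighter
'%' has higher precedence than '=='


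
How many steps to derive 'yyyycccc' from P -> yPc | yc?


Derivation: P => yPc => yyPcc => yyyPccc => yyyycccc
Steps: 4


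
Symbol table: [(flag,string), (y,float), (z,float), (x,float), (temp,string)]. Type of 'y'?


Lookup 'y' → type float


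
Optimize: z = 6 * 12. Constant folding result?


6 * 12 = 72 at compile time
Optimized: z = 72


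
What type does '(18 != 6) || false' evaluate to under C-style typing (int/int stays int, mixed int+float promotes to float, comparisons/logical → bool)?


Operand types: bool || bool
Rule: logical operators take bool operands and yield bool
Result type: bool


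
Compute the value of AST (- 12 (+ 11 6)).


Evaluate inner: (+ 11 6) = 17
Evaluate root: (- 12 17) = -5
Result: -5


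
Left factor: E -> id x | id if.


Common prefix: 'id'
Factored: E -> id E', E' -> x | if


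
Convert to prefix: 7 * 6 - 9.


left-to-right (same/higher precedence on left): tree is (- (* 7 6) 9)
Prefix: - * 7 6 9


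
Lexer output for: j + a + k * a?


Scan left to right, longest-match per lexeme
Tokens: ID(j), OP(+), ID(a), OP(+), ID(k), OP(*), ID(a)


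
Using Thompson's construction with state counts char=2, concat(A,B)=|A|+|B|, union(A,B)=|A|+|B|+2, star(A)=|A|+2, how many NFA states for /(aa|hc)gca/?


Syntax tree has 7 char leaf(s), 1 union(s), 0 star(s)
chars contribute 7×2 = 14; each union adds +2; each star adds +2
Total: 14 + 2 + 0 = 16 states


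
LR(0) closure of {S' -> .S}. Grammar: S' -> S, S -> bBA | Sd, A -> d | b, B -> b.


Start: S' -> .S
For each item with dot before a nonterminal B, add B -> .γ for every B-production
Closure: [S' -> .S, S -> .bBA, S -> .Sd]


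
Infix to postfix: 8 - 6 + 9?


Left to right (same or higher precedence on left)
Postfix: 8 6 - 9 +


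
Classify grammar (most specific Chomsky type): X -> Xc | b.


Left-linear: every RHS is a terminal or one nonterminal followed by a terminal
Classification: Type 3 (Regular)


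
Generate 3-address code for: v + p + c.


Break into single-operator statements:
t1 = v + p
t2 = t1 + c


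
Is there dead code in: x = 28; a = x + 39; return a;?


x is read by a's definition; a is returned
No dead code
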